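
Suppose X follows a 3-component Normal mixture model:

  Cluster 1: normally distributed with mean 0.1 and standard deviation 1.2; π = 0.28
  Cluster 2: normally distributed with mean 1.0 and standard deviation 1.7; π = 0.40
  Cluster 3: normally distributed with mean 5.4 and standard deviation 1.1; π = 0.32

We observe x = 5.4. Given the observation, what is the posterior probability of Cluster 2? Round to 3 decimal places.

P(component k | x) = π_k·f_k(x) / marginal(x), where marginal(x) = Σ_j π_j·f_j(x).
Evaluate each component's likelihood at the observed value:
  f_1 = (1/(1.2·√(2π)))·exp(−(5.4−0.1)²/(2·1.2²)) = 0.332452·exp(-9.75347) = 1.9313e-05
  f_2 = (1/(1.7·√(2π)))·exp(−(5.4−1.0)²/(2·1.7²)) = 0.234672·exp(-3.34948) = 0.00823759
  f_3 = (1/(1.1·√(2π)))·exp(−(5.4−5.4)²/(2·1.1²)) = 0.362675·exp(-0.00000) = 0.362675
Multiply by the mixture weights:
  π_1·f_1 = 0.28 × 1.9313e-05 = 5.40764e-06
  π_2·f_2 = 0.40 × 0.00823759 = 0.00329504
  π_3·f_3 = 0.32 × 0.362675 = 0.116056
Sum: 5.40764e-06 + 0.00329504 + 0.116056 = 0.119356
So the posterior for Cluster 2 is 0.00329504 / 0.119356 ≈ 0.028.

0.028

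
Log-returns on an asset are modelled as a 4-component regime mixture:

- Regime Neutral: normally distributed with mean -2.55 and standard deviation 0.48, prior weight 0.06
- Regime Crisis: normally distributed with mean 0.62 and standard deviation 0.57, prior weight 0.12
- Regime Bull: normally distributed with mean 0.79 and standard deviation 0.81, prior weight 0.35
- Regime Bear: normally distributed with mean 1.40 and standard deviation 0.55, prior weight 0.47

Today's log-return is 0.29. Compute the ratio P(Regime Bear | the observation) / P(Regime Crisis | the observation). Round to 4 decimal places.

Since P(k|x) ∝ P(Z=k) f_k(x), the posterior odds are P(Z=i) f_i(x) / (P(Z=j) f_j(x)).
Evaluate each component's likelihood at the observed value:
  L_Neutral = (1/(0.48·√(2π)))·exp(−(0.29−-2.55)²/(2·0.48²)) = 0.831130·exp(-17.50347) = 2.07973e-08
  L_Crisis = (1/(0.57·√(2π)))·exp(−(0.29−0.62)²/(2·0.57²)) = 0.699899·exp(-0.16759) = 0.591905
  L_Bull = (1/(0.81·√(2π)))·exp(−(0.29−0.79)²/(2·0.81²)) = 0.492521·exp(-0.19052) = 0.407083
  L_Bear = (1/(0.55·√(2π)))·exp(−(0.29−1.40)²/(2·0.55²)) = 0.725350·exp(-2.03653) = 0.0946442
Odds = (0.47/0.12) × (0.0946442/0.591905) = 3.91667 × 0.159898 ≈ 0.6263

0.6263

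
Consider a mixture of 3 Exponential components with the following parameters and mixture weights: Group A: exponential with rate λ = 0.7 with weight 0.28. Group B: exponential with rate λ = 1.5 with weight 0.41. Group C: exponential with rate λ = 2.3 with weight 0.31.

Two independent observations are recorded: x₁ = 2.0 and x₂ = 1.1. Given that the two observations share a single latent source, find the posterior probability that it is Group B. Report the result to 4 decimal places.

0.3419

By Bayes' theorem, P(k | x) = π_k f_k(x) / Σ_j π_j f_j(x).
Since both observations come from the same component, the likelihood for component k is f_k(x₁)·f_k(x₂).
  L_A = [0.7·e^(−0.7·2.0) = 0.7·e^(−1.4000) = 0.172618] × [0.324109] = 0.055947
  L_B = [1.5·e^(−1.5·2.0) = 1.5·e^(−3.0000) = 0.0746806] × [0.288075] = 0.0215136
  L_C = [2.3·e^(−2.3·2.0) = 2.3·e^(−4.6000) = 0.0231192] × [0.183216] = 0.00423581
Weight by the priors:
  π_A·L_A = 0.28 × 0.055947 = 0.0156652
  π_B·L_B = 0.41 × 0.0215136 = 0.00882058
  π_C·L_C = 0.31 × 0.00423581 = 0.0013131
Normaliser: 0.0156652 + 0.00882058 + 0.0013131 = 0.0257988
So the posterior for Group B is 0.00882058 / 0.0257988 ≈ 0.3419.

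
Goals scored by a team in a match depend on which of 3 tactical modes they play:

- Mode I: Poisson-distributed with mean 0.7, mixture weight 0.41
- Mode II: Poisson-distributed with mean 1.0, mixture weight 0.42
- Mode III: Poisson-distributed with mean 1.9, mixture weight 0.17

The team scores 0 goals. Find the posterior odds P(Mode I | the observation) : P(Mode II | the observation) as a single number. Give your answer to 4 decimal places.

1.3177

Since P(k|x) ∝ π_k f_k(x), the posterior odds are π_i f_i(x) / (π_j f_j(x)).
Component likelihoods at x = 0 goals:
  L_I = 0.496585
  L_II = 0.367879
  L_III = 0.149569
Posterior odds = (π_I·L_I) / (π_II·L_II) = (0.41·0.496585) / (0.42·0.367879) = 0.2036 / 0.154509 ≈ 1.3177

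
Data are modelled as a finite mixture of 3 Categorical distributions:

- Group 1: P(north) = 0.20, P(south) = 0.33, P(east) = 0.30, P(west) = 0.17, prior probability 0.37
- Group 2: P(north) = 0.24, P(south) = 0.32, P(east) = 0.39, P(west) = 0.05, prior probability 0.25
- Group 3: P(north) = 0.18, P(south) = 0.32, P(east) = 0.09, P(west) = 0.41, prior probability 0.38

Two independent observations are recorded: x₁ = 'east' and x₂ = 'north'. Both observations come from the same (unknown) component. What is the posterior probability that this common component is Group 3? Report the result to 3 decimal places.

P(component k | x) = w_k·f_k(x) / marginal(x), where marginal(x) = Σ_j w_j·f_j(x).
Since both observations come from the same component, the likelihood for component k is f_k(x₁)·f_k(x₂).
  L_1 = [P(east | comp) = 0.30] × [0.2] = 0.06
  L_2 = [P(east | comp) = 0.39] × [0.24] = 0.0936
  L_3 = [P(east | comp) = 0.09] × [0.18] = 0.0162
Unnormalised posteriors:
  w_1·L_1 = 0.37 × 0.06 = 0.0222
  w_2·L_2 = 0.25 × 0.0936 = 0.0234
  w_3·L_3 = 0.38 × 0.0162 = 0.006156
Marginal: 0.0222 + 0.0234 + 0.006156 = 0.051756
P(Group 3 | data) ≈ 0.119

0.119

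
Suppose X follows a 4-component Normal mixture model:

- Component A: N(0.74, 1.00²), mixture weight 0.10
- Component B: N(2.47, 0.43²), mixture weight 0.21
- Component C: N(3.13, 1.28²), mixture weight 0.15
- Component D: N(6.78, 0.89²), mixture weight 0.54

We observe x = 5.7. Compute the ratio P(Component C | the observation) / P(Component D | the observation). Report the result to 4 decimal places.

Only the two components matter; the odds are (w_i f_i(x)) / (w_j f_j(x)).
Evaluate each component's likelihood at the observed value:
  f_A = 1.81443e-06
  f_B = 5.18807e-13
  f_C = 0.0415252
  f_D = 0.214665
Posterior odds = (w_C·f_C) / (w_D·f_D) = (0.15·0.0415252) / (0.54·0.214665) = 0.00622878 / 0.115919 ≈ 0.0537

0.0537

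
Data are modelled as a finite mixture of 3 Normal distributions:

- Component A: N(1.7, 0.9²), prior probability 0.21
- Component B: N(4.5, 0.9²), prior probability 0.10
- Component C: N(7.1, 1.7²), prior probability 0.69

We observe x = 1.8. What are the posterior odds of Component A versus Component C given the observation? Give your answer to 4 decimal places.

73.7067

The posterior odds equal the prior odds times the likelihood ratio: (π_i/π_j)·(f_i(x)/f_j(x)).
Evaluate each component's likelihood at the observed value:
  f_A = (1/(0.9·√(2π)))·exp(−(1.8−1.7)²/(2·0.9²)) = 0.443269·exp(-0.00617) = 0.440541
  f_B = (1/(0.9·√(2π)))·exp(−(1.8−4.5)²/(2·0.9²)) = 0.443269·exp(-4.50000) = 0.00492428
  f_C = (1/(1.7·√(2π)))·exp(−(1.8−7.1)²/(2·1.7²)) = 0.234672·exp(-4.85986) = 0.00181907
Odds = (0.21/0.69) × (0.440541/0.00181907) = 0.304348 × 242.179 ≈ 73.7067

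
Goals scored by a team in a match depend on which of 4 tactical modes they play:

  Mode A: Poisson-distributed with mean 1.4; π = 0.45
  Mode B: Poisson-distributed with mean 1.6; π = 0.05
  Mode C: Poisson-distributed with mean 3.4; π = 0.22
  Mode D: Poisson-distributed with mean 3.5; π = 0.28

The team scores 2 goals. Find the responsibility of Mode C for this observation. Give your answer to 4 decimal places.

By Bayes' theorem, P(k | x) = P(Z=k) f_k(x) / Σ_j P(Z=j) f_j(x).
Component likelihoods at x = 2 goals:
  p_A = 0.241665
  p_B = 0.258428
  p_C = 0.192898
  p_D = 0.184959
Unnormalised posteriors:
  P(Z=A)·p_A = 0.45 × 0.241665 = 0.108749
  P(Z=B)·p_B = 0.05 × 0.258428 = 0.0129214
  P(Z=C)·p_C = 0.22 × 0.192898 = 0.0424375
  P(Z=D)·p_D = 0.28 × 0.184959 = 0.0517885
Denominator: 0.108749 + 0.0129214 + 0.0424375 + 0.0517885 = 0.215897
Responsibility of Mode C: 0.0424375 / 0.215897 ≈ 0.1966

0.1966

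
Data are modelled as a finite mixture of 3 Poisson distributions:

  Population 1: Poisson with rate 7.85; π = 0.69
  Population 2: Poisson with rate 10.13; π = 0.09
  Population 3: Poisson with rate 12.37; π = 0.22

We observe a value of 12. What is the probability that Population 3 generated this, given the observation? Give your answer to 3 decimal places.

0.388

Posterior ∝ prior × likelihood, so P(k | x) ∝ π_k f_k(x); normalise over all components.
Component likelihoods at x = 12:
  p_1 = e^(−7.85)·7.85^12/12! = 0.0445541
  p_2 = e^(−10.13)·10.13^12/12! = 0.0971792
  p_3 = e^(−12.37)·12.37^12/12! = 0.11373
Multiply by the mixture weights:
  π_1·p_1 = 0.69 × 0.0445541 = 0.0307423
  π_2·p_2 = 0.09 × 0.0971792 = 0.00874613
  π_3·p_3 = 0.22 × 0.11373 = 0.0250207
Denominator: 0.0307423 + 0.00874613 + 0.0250207 = 0.0645091
Responsibility of Population 3: 0.0250207 / 0.0645091 ≈ 0.388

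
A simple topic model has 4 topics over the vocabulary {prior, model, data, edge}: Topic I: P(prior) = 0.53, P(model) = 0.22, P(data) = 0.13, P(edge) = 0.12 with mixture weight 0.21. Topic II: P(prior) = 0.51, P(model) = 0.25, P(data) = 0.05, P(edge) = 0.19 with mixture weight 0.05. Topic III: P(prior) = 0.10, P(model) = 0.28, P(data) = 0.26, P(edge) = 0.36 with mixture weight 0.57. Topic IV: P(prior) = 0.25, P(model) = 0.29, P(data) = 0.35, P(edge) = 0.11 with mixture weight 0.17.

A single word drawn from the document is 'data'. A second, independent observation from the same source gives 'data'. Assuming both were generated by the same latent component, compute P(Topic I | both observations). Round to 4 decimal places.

The responsibility of component k is π_k f_k(x) divided by Σ_j π_j f_j(x).
Since both observations come from the same component, the likelihood for component k is f_k(x₁)·f_k(x₂).
  f_I = [0.13] × [0.13] = 0.0169
  f_II = [0.05] × [0.05] = 0.0025
  f_III = [0.26] × [0.26] = 0.0676
  f_IV = [0.35] × [0.35] = 0.1225
Prior × likelihood for each component:
  π_I·f_I = 0.21 × 0.0169 = 0.003549
  π_II·f_II = 0.05 × 0.0025 = 0.000125
  π_III·f_III = 0.57 × 0.0676 = 0.038532
  π_IV·f_IV = 0.17 × 0.1225 = 0.020825
Sum: 0.003549 + 0.000125 + 0.038532 + 0.020825 = 0.063031
P(Topic I | data) = 0.003549 / 0.063031 ≈ 0.0563

0.0563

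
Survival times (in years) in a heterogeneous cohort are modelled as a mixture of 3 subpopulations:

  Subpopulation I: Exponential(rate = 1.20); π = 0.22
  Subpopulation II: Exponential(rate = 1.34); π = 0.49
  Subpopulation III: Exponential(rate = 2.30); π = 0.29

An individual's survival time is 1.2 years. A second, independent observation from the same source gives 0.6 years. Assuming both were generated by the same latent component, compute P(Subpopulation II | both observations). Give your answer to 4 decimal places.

P(component k | x) = P(Z=k)·f_k(x) / marginal(x), where marginal(x) = Σ_j P(Z=j)·f_j(x).
Since both observations come from the same component, the likelihood for component k is f_k(x₁)·f_k(x₂).
  f_I = [1.20·e^(−1.20·1.2) = 1.20·e^(−1.4400) = 0.284313] × [0.584103] = 0.166068
  f_II = [1.34·e^(−1.34·1.2) = 1.34·e^(−1.6080) = 0.268386] × [0.599697] = 0.16095
  f_III = [2.30·e^(−2.30·1.2) = 2.30·e^(−2.7600) = 0.145571] × [0.578631] = 0.0842319
Prior × likelihood for each component:
  P(Z=I)·f_I = 0.22 × 0.166068 = 0.036535
  P(Z=II)·f_II = 0.49 × 0.16095 = 0.0788656
  P(Z=III)·f_III = 0.29 × 0.0842319 = 0.0244272
Sum: 0.036535 + 0.0788656 + 0.0244272 = 0.139828
P(Subpopulation II | x₁, x₂) ≈ 0.5640

0.5640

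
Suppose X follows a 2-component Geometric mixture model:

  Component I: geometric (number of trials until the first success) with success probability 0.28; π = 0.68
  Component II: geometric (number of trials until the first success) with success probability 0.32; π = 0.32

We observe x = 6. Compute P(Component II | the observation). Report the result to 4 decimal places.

The responsibility of component k is P(Z=k) f_k(x) divided by Σ_j P(Z=j) f_j(x).
Component likelihoods at x = 6:
  L_I = 0.28·(1−0.28)^5 = 0.28·0.193492 = 0.0541777
  L_II = 0.32·(1−0.32)^5 = 0.32·0.145393 = 0.0465259
Weight by the priors:
  P(Z=I)·L_I = 0.68 × 0.0541777 = 0.0368408
  P(Z=II)·L_II = 0.32 × 0.0465259 = 0.0148883
Evidence: 0.0368408 + 0.0148883 = 0.0517291
P(Component II | x) = 0.0148883 / 0.0517291 ≈ 0.2878

0.2878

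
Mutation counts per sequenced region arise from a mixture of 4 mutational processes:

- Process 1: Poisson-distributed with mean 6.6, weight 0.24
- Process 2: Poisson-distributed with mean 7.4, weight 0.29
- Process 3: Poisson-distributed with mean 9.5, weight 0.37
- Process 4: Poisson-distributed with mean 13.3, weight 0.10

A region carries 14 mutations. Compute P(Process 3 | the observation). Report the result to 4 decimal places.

0.5161

P(component k | x) = w_k·f_k(x) / marginal(x), where marginal(x) = Σ_j w_j·f_j(x).
Component likelihoods at x = 14 mutations:
  p_1 = e^(−6.6)·6.6^14/14! = 0.00464369
  p_2 = e^(−7.4)·7.4^14/14! = 0.0103528
  p_3 = e^(−9.5)·9.5^14/14! = 0.0418721
  p_4 = e^(−13.3)·13.3^14/14! = 0.104087
Weight by the priors:
  w_1·p_1 = 0.24 × 0.00464369 = 0.00111449
  w_2·p_2 = 0.29 × 0.0103528 = 0.0030023
  w_3·p_3 = 0.37 × 0.0418721 = 0.0154927
  w_4·p_4 = 0.10 × 0.104087 = 0.0104087
Sum: 0.00111449 + 0.0030023 + 0.0154927 + 0.0104087 = 0.0300182
Responsibility of Process 3: 0.0154927 / 0.0300182 ≈ 0.5161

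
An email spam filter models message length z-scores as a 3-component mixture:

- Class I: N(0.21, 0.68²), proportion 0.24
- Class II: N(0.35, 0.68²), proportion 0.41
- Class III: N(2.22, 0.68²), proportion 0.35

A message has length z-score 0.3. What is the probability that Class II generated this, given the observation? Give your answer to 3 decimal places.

0.626

Posterior ∝ prior × likelihood, so P(k | x) ∝ π_k f_k(x); normalise over all components.
Normal densities:
  f_I = (1/(0.68·√(2π)))·exp(−(0.3−0.21)²/(2·0.68²)) = 0.586680·exp(-0.00876) = 0.581564
  f_II = (1/(0.68·√(2π)))·exp(−(0.3−0.35)²/(2·0.68²)) = 0.586680·exp(-0.00270) = 0.585096
  f_III = (1/(0.68·√(2π)))·exp(−(0.3−2.22)²/(2·0.68²)) = 0.586680·exp(-3.98616) = 0.0108952
Weight by the priors:
  π_I·f_I = 0.24 × 0.581564 = 0.139575
  π_II·f_II = 0.41 × 0.585096 = 0.239889
  π_III·f_III = 0.35 × 0.0108952 = 0.00381331
Normaliser: 0.139575 + 0.239889 + 0.00381331 = 0.383278
So the posterior for Class II is 0.239889 / 0.383278 ≈ 0.626.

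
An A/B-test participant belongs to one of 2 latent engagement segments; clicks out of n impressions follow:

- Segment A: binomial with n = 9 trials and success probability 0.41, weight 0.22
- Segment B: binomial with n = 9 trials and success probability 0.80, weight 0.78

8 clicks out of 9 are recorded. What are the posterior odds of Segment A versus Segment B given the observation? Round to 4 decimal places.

0.0040

The posterior odds equal the prior odds times the likelihood ratio: (w_i/w_j)·(f_i(x)/f_j(x)).
Binomial probabilities:
  p_A = 0.00424
  p_B = 0.30199
0.000932799 / 0.235552 ≈ 0.0040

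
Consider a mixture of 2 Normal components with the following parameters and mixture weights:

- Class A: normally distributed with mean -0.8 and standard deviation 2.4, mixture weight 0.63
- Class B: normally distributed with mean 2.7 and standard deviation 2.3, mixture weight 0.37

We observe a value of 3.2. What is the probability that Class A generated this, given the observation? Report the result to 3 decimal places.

Posterior ∝ prior × likelihood, so P(k | x) ∝ π_k f_k(x); normalise over all components.
Evaluate each component's likelihood at the observed value:
  f_A = (1/(2.4·√(2π)))·exp(−(3.2−-0.8)²/(2·2.4²)) = 0.166226·exp(-1.38889) = 0.0414488
  f_B = (1/(2.3·√(2π)))·exp(−(3.2−2.7)²/(2·2.3²)) = 0.173453·exp(-0.02363) = 0.169403
Unnormalised posteriors:
  π_A·f_A = 0.63 × 0.0414488 = 0.0261127
  π_B·f_B = 0.37 × 0.169403 = 0.062679
Denominator: 0.0261127 + 0.062679 = 0.0887917
P(Class A | the observation) ≈ 0.294

0.294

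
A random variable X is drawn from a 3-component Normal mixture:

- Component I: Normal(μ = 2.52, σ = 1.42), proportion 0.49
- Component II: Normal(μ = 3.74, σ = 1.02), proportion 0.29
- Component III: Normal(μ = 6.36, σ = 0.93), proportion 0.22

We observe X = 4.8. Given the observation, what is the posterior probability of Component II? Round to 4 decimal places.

Apply Bayes' rule: the posterior for each component is proportional to its prior times its likelihood at x.
Normal densities:
  p_I = 0.0774111
  p_II = 0.227928
  p_III = 0.105059
Prior × likelihood for each component:
  π_I·p_I = 0.49 × 0.0774111 = 0.0379314
  π_II·p_II = 0.29 × 0.227928 = 0.0660991
  π_III·p_III = 0.22 × 0.105059 = 0.0231129
Marginal: 0.0379314 + 0.0660991 + 0.0231129 = 0.127143
P(Component II | the observation) ≈ 0.5199

0.5199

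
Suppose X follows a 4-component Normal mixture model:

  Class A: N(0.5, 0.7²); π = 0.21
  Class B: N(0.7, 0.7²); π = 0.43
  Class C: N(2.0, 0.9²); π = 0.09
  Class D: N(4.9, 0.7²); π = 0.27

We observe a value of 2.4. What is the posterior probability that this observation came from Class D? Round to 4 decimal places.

0.0050

The responsibility of component k is π_k f_k(x) divided by Σ_j π_j f_j(x).
Normal densities:
  f_A = (1/(0.7·√(2π)))·exp(−(2.4−0.5)²/(2·0.7²)) = 0.569918·exp(-3.68367) = 0.0143223
  f_B = (1/(0.7·√(2π)))·exp(−(2.4−0.7)²/(2·0.7²)) = 0.569918·exp(-2.94898) = 0.0298598
  f_C = (1/(0.9·√(2π)))·exp(−(2.4−2.0)²/(2·0.9²)) = 0.443269·exp(-0.09877) = 0.401582
  f_D = (1/(0.7·√(2π)))·exp(−(2.4−4.9)²/(2·0.7²)) = 0.569918·exp(-6.37755) = 0.000968449
Unnormalised posteriors:
  π_A·f_A = 0.21 × 0.0143223 = 0.00300768
  π_B·f_B = 0.43 × 0.0298598 = 0.0128397
  π_C·f_C = 0.09 × 0.401582 = 0.0361424
  π_D·f_D = 0.27 × 0.000968449 = 0.000261481
Denominator: 0.00300768 + 0.0128397 + 0.0361424 + 0.000261481 = 0.0522512
So the posterior for Class D is 0.000261481 / 0.0522512 ≈ 0.0050.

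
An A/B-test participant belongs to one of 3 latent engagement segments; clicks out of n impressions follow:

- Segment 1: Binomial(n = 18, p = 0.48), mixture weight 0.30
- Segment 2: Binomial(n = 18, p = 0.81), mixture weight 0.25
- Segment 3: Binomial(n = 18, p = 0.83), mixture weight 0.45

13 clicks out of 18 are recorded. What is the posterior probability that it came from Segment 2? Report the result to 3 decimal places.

0.381

The responsibility of component k is π_k f_k(x) divided by Σ_j π_j f_j(x).
Evaluate each component's likelihood at the observed value:
  p_1 = 0.0233901
  p_2 = 0.137073
  p_3 = 0.107929
Multiply by the mixture weights:
  π_1·p_1 = 0.30 × 0.0233901 = 0.00701703
  π_2·p_2 = 0.25 × 0.137073 = 0.0342683
  π_3·p_3 = 0.45 × 0.107929 = 0.0485682
Normaliser: 0.00701703 + 0.0342683 + 0.0485682 = 0.0898535
So the posterior for Segment 2 is 0.0342683 / 0.0898535 ≈ 0.381.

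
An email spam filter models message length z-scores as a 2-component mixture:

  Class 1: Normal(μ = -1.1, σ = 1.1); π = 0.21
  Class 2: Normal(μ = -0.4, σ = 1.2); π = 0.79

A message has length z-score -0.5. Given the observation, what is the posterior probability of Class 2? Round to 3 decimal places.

By Bayes' theorem, P(k | x) = P(Z=k) f_k(x) / Σ_j P(Z=j) f_j(x).
Component likelihoods at x = -0.5:
  p_1 = (1/(1.1·√(2π)))·exp(−(-0.5−-1.1)²/(2·1.1²)) = 0.362675·exp(-0.14876) = 0.312544
  p_2 = (1/(1.2·√(2π)))·exp(−(-0.5−-0.4)²/(2·1.2²)) = 0.332452·exp(-0.00347) = 0.3313
Multiply by the mixture weights:
  P(Z=1)·p_1 = 0.21 × 0.312544 = 0.0656343
  P(Z=2)·p_2 = 0.79 × 0.3313 = 0.261727
Normaliser: 0.0656343 + 0.261727 = 0.327361
P(Class 2 | the observation) = 0.261727 / 0.327361 ≈ 0.800

0.800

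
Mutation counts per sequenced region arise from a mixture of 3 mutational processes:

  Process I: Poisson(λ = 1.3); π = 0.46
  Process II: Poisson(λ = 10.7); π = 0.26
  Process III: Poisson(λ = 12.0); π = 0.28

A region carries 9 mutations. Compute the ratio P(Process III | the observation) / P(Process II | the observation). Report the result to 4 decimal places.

Only the two components matter; the odds are (P(Z=i) f_i(x)) / (P(Z=j) f_j(x)).
Poisson probabilities:
  p_I = 7.96424e-06
  p_II = 0.114219
  p_III = 0.0873644
0.024462 / 0.0296971 ≈ 0.8237

0.8237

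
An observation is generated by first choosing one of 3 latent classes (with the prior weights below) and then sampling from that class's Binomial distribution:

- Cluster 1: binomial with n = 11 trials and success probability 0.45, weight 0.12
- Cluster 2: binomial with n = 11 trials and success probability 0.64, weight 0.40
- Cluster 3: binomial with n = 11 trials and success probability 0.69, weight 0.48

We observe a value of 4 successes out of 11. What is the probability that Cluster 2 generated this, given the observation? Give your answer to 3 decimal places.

Posterior ∝ prior × likelihood, so P(k | x) ∝ w_k f_k(x); normalise over all components.
Binomial probabilities:
  f_1 = 0.206017
  f_2 = 0.0433862
  f_3 = 0.0205798
Weight by the priors:
  w_1·f_1 = 0.12 × 0.206017 = 0.024722
  w_2·f_2 = 0.40 × 0.0433862 = 0.0173545
  w_3·f_3 = 0.48 × 0.0205798 = 0.00987833
Denominator: 0.024722 + 0.0173545 + 0.00987833 = 0.0519548
P(Cluster 2 | the observation) ≈ 0.334

0.334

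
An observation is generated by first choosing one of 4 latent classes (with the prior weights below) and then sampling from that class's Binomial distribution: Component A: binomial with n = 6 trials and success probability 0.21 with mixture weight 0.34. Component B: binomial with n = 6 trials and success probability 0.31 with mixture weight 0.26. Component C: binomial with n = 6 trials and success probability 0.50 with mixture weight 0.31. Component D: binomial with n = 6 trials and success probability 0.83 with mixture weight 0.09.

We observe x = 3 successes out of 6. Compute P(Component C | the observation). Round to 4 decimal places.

0.5269

By Bayes' theorem, P(k | x) = w_k f_k(x) / Σ_j w_j f_j(x).
Component likelihoods at x = 3 successes out of 6:
  L_A = 0.0913207
  L_B = 0.195732
  L_C = 0.3125
  L_D = 0.0561838
Unnormalised posteriors:
  w_A·L_A = 0.34 × 0.0913207 = 0.031049
  w_B·L_B = 0.26 × 0.195732 = 0.0508904
  w_C·L_C = 0.31 × 0.3125 = 0.096875
  w_D·L_D = 0.09 × 0.0561838 = 0.00505654
Marginal: 0.031049 + 0.0508904 + 0.096875 + 0.00505654 = 0.183871
P(Component C | 3 successes out of 6) ≈ 0.5269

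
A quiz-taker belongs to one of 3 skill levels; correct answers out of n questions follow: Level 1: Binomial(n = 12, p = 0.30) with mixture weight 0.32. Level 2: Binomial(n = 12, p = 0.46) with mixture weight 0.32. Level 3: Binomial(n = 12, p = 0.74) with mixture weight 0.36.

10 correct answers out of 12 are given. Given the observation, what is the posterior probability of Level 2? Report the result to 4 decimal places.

0.0320

P(component k | x) = P(Z=k)·f_k(x) / marginal(x), where marginal(x) = Σ_j P(Z=j)·f_j(x).
Component likelihoods at x = 10 correct answers out of 12:
  L_1 = C(12,10)·0.30^10·0.70^2 = 66·5.9049e-06·0.49 = 0.000190964
  L_2 = C(12,10)·0.46^10·0.54^2 = 66·0.000424207·0.2916 = 0.00816413
  L_3 = C(12,10)·0.74^10·0.26^2 = 66·0.0492399·0.0676 = 0.219689
Multiply by the mixture weights:
  P(Z=1)·L_1 = 0.32 × 0.000190964 = 6.11086e-05
  P(Z=2)·L_2 = 0.32 × 0.00816413 = 0.00261252
  P(Z=3)·L_3 = 0.36 × 0.219689 = 0.079088
Marginal: 6.11086e-05 + 0.00261252 + 0.079088 = 0.0817616
So the posterior for Level 2 is 0.00261252 / 0.0817616 ≈ 0.0320.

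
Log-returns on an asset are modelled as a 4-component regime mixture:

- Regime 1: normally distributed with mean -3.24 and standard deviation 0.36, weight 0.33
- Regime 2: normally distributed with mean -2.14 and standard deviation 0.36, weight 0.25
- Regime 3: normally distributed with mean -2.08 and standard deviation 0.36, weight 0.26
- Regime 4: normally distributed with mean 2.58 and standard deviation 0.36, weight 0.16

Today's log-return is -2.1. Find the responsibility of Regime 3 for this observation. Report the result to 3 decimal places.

0.509

Posterior ∝ prior × likelihood, so P(k | x) ∝ π_k f_k(x); normalise over all components.
Component likelihoods at x = -2.1:
  L_1 = 0.00736382
  L_2 = 1.10135
  L_3 = 1.10646
  L_4 = 2.2219e-37
Weight by the priors:
  π_1·L_1 = 0.33 × 0.00736382 = 0.00243006
  π_2·L_2 = 0.25 × 1.10135 = 0.275338
  π_3·L_3 = 0.26 × 1.10646 = 0.287681
  π_4·L_4 = 0.16 × 2.2219e-37 = 3.55503e-38
Sum: 0.00243006 + 0.275338 + 0.287681 + 3.55503e-38 = 0.565449
Responsibility of Regime 3: 0.287681 / 0.565449 ≈ 0.509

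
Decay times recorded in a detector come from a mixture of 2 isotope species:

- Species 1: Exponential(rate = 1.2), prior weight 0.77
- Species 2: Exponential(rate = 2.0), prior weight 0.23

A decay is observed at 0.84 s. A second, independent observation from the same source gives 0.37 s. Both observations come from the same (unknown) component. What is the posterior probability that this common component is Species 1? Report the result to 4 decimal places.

P(component k | x) = w_k·f_k(x) / marginal(x), where marginal(x) = Σ_j w_j·f_j(x).
Since both observations come from the same component, the likelihood for component k is f_k(x₁)·f_k(x₂).
  p_1 = [0.437938] × [0.769759] = 0.337106
  p_2 = [0.372748] × [0.954228] = 0.355686
Prior × likelihood for each component:
  w_1·p_1 = 0.77 × 0.337106 = 0.259572
  w_2·p_2 = 0.23 × 0.355686 = 0.0818079
Marginal: 0.259572 + 0.0818079 = 0.34138
So the posterior for Species 1 is 0.259572 / 0.34138 ≈ 0.7604.

0.7604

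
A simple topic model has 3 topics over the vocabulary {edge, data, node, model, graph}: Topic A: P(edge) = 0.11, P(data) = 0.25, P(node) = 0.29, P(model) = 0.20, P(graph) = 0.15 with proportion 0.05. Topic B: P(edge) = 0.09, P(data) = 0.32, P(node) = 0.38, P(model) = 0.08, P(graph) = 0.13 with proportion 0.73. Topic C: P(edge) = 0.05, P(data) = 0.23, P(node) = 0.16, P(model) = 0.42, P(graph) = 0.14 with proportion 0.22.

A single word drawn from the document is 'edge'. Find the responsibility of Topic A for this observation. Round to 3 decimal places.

0.067

Apply Bayes' rule: the posterior for each component is proportional to its prior times its likelihood at x.
Evaluate each component's likelihood at the observed value:
  p_A = P(edge | comp) = 0.11
  p_B = P(edge | comp) = 0.09
  p_C = P(edge | comp) = 0.05
Multiply by the mixture weights:
  π_A·p_A = 0.05 × 0.11 = 0.0055
  π_B·p_B = 0.73 × 0.09 = 0.0657
  π_C·p_C = 0.22 × 0.05 = 0.011
Normaliser: 0.0055 + 0.0657 + 0.011 = 0.0822
Responsibility of Topic A: 0.0055 / 0.0822 ≈ 0.067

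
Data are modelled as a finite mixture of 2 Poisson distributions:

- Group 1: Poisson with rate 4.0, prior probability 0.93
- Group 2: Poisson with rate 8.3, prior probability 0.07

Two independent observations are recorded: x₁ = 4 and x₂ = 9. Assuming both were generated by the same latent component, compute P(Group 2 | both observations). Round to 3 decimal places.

0.155

Posterior ∝ prior × likelihood, so P(k | x) ∝ π_k f_k(x); normalise over all components.
Since both observations come from the same component, the likelihood for component k is f_k(x₁)·f_k(x₂).
  L_1 = [e^(−4.0)·4.0^4/4! = 0.195367] × [0.0132312] = 0.00258494
  L_2 = [e^(−8.3)·8.3^4/4! = 0.0491425] × [0.128025] = 0.00629148
Weight by the priors:
  π_1·L_1 = 0.93 × 0.00258494 = 0.00240399
  π_2·L_2 = 0.07 × 0.00629148 = 0.000440403
Denominator: 0.00240399 + 0.000440403 = 0.00284439
P(Group 2 | data) ≈ 0.155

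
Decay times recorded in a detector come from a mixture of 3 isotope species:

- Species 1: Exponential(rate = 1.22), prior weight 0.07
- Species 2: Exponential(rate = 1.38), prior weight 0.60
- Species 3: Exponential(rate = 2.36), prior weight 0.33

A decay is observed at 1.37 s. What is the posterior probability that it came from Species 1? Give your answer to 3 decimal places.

0.093

By Bayes' theorem, P(k | x) = π_k f_k(x) / Σ_j π_j f_j(x).
Exponential densities:
  L_1 = 0.22934
  L_2 = 0.208354
  L_3 = 0.0930574
Unnormalised posteriors:
  π_1·L_1 = 0.07 × 0.22934 = 0.0160538
  π_2·L_2 = 0.60 × 0.208354 = 0.125012
  π_3·L_3 = 0.33 × 0.0930574 = 0.030709
Sum: 0.0160538 + 0.125012 + 0.030709 = 0.171775
So the posterior for Species 1 is 0.0160538 / 0.171775 ≈ 0.093.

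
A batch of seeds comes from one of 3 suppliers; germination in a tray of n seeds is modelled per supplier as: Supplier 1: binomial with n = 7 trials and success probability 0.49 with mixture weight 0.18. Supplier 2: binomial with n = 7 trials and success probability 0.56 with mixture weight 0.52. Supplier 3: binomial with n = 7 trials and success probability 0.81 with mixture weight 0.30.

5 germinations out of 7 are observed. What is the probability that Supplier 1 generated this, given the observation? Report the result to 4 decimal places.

P(component k | x) = w_k·f_k(x) / marginal(x), where marginal(x) = Σ_j w_j·f_j(x).
Component likelihoods at x = 5 germinations out of 7:
  f_1 = C(7,5)·0.49^5·0.51^2 = 21·0.0282475·0.2601 = 0.154291
  f_2 = C(7,5)·0.56^5·0.44^2 = 21·0.0550732·0.1936 = 0.223906
  f_3 = C(7,5)·0.81^5·0.19^2 = 21·0.348678·0.0361 = 0.264333
Prior × likelihood for each component:
  w_1·f_1 = 0.18 × 0.154291 = 0.0277723
  w_2·f_2 = 0.52 × 0.223906 = 0.116431
  w_3·f_3 = 0.30 × 0.264333 = 0.0792999
Normaliser: 0.0277723 + 0.116431 + 0.0792999 = 0.223503
Responsibility of Supplier 1: 0.0277723 / 0.223503 ≈ 0.1243

0.1243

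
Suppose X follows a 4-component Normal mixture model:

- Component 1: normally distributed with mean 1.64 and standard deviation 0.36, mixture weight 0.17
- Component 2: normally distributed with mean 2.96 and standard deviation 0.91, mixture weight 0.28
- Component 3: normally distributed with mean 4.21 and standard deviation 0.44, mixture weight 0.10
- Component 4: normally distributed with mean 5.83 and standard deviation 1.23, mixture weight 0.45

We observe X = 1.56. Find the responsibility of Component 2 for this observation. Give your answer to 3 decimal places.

0.170

Apply Bayes' rule: the posterior for each component is proportional to its prior times its likelihood at x.
Component likelihoods at x = 1.56:
  p_1 = (1/(0.36·√(2π)))·exp(−(1.56−1.64)²/(2·0.36²)) = 1.108173·exp(-0.02469) = 1.08115
  p_2 = (1/(0.91·√(2π)))·exp(−(1.56−2.96)²/(2·0.91²)) = 0.438398·exp(-1.18343) = 0.134249
  p_3 = (1/(0.44·√(2π)))·exp(−(1.56−4.21)²/(2·0.44²)) = 0.906687·exp(-18.13662) = 1.20454e-08
  p_4 = (1/(1.23·√(2π)))·exp(−(1.56−5.83)²/(2·1.23²)) = 0.324343·exp(-6.02581) = 0.000783481
Unnormalised posteriors:
  P(Z=1)·p_1 = 0.17 × 1.08115 = 0.183795
  P(Z=2)·p_2 = 0.28 × 0.134249 = 0.0375897
  P(Z=3)·p_3 = 0.10 × 1.20454e-08 = 1.20454e-09
  P(Z=4)·p_4 = 0.45 × 0.000783481 = 0.000352566
Sum: 0.183795 + 0.0375897 + 1.20454e-09 + 0.000352566 = 0.221737
P(Component 2 | the observation) ≈ 0.170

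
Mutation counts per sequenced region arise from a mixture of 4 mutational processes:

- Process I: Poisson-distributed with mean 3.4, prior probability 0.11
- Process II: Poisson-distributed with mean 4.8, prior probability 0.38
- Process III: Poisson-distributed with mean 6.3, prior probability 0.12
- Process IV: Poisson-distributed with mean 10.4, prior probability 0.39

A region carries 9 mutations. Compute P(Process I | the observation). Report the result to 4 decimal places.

0.0090

The responsibility of component k is w_k f_k(x) divided by Σ_j w_j f_j(x).
Component likelihoods at x = 9 mutations:
  p_I = e^(−3.4)·3.4^9/9! = 0.00558401
  p_II = e^(−4.8)·4.8^9/9! = 0.0306757
  p_III = e^(−6.3)·6.3^9/9! = 0.0791128
  p_IV = e^(−10.4)·10.4^9/9! = 0.119364
Prior × likelihood for each component:
  w_I·p_I = 0.11 × 0.00558401 = 0.000614241
  w_II·p_II = 0.38 × 0.0306757 = 0.0116568
  w_III·p_III = 0.12 × 0.0791128 = 0.00949353
  w_IV·p_IV = 0.39 × 0.119364 = 0.0465521
Sum: 0.000614241 + 0.0116568 + 0.00949353 + 0.0465521 = 0.0683166
P(Process I | x) = 0.000614241 / 0.0683166 ≈ 0.0090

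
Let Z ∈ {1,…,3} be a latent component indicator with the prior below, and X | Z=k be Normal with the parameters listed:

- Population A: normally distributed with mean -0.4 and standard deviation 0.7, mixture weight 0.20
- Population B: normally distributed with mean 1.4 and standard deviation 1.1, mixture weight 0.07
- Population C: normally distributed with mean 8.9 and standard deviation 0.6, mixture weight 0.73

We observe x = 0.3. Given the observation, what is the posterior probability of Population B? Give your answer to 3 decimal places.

0.182

Posterior ∝ prior × likelihood, so P(k | x) ∝ P(Z=k) f_k(x); normalise over all components.
Normal densities:
  p_A = 0.345672
  p_B = 0.219973
  p_C = 1.62579e-45
Weight by the priors:
  P(Z=A)·p_A = 0.20 × 0.345672 = 0.0691345
  P(Z=B)·p_B = 0.07 × 0.219973 = 0.0153981
  P(Z=C)·p_C = 0.73 × 1.62579e-45 = 1.18683e-45
Normaliser: 0.0691345 + 0.0153981 + 1.18683e-45 = 0.0845326
So the posterior for Population B is 0.0153981 / 0.0845326 ≈ 0.182.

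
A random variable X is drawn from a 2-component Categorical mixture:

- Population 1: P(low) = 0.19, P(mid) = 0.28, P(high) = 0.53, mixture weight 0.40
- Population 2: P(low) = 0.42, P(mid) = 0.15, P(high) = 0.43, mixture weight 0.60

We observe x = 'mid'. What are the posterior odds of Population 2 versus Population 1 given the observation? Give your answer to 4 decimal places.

The posterior odds equal the prior odds times the likelihood ratio: (P(Z=i)/P(Z=j))·(f_i(x)/f_j(x)).
Component likelihoods at x = 'mid':
  L_1 = P(mid | comp) = 0.28
  L_2 = P(mid | comp) = 0.15
0.09 / 0.112 ≈ 0.8036

0.8036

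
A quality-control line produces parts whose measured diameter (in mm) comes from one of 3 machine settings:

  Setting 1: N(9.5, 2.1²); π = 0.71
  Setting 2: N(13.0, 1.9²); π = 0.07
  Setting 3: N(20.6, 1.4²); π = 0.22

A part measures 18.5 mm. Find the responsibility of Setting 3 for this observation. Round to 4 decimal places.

The responsibility of component k is P(Z=k) f_k(x) divided by Σ_j P(Z=j) f_j(x).
Evaluate each component's likelihood at the observed value:
  L_1 = (1/(2.1·√(2π)))·exp(−(18.5−9.5)²/(2·2.1²)) = 0.189973·exp(-9.18367) = 1.95107e-05
  L_2 = (1/(1.9·√(2π)))·exp(−(18.5−13.0)²/(2·1.9²)) = 0.209970·exp(-4.18975) = 0.00318105
  L_3 = (1/(1.4·√(2π)))·exp(−(18.5−20.6)²/(2·1.4²)) = 0.284959·exp(-1.12500) = 0.0925126
Weight by the priors:
  P(Z=1)·L_1 = 0.71 × 1.95107e-05 = 1.38526e-05
  P(Z=2)·L_2 = 0.07 × 0.00318105 = 0.000222674
  P(Z=3)·L_3 = 0.22 × 0.0925126 = 0.0203528
Marginal: 1.38526e-05 + 0.000222674 + 0.0203528 = 0.0205893
Responsibility of Setting 3: 0.0203528 / 0.0205893 ≈ 0.9885

0.9885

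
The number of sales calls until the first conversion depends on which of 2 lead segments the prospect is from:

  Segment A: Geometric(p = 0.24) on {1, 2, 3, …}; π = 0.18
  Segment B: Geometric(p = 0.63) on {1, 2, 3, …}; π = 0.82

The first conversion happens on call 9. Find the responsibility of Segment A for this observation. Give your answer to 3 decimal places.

0.964

By Bayes' theorem, P(k | x) = w_k f_k(x) / Σ_j w_j f_j(x).
Component likelihoods at x = 9:
  f_A = 0.0267128
  f_B = 0.000221286
Unnormalised posteriors:
  w_A·f_A = 0.18 × 0.0267128 = 0.00480831
  w_B·f_B = 0.82 × 0.000221286 = 0.000181455
Marginal: 0.00480831 + 0.000181455 = 0.00498976
P(Segment A | 9) ≈ 0.964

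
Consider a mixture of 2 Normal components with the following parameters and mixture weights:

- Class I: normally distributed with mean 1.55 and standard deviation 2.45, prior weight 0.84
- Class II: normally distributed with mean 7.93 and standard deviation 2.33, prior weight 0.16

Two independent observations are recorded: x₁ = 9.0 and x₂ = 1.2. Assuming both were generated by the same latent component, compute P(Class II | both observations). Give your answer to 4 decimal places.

Apply Bayes' rule: the posterior for each component is proportional to its prior times its likelihood at x.
Since both observations come from the same component, the likelihood for component k is f_k(x₁)·f_k(x₂).
  f_I = [(1/(2.45·√(2π)))·exp(−(9.0−1.55)²/(2·2.45²)) = 0.162834·exp(-4.62328) = 0.00159911] × [0.16118] = 0.000257745
  f_II = [(1/(2.33·√(2π)))·exp(−(9.0−7.93)²/(2·2.33²)) = 0.171220·exp(-0.10544) = 0.154085] × [0.00264187] = 0.000407072
Unnormalised posteriors:
  π_I·f_I = 0.84 × 0.000257745 = 0.000216506
  π_II·f_II = 0.16 × 0.000407072 = 6.51315e-05
Normaliser: 0.000216506 + 6.51315e-05 = 0.000281637
P(Class II | x₁,x₂) = 6.51315e-05 / 0.000281637 ≈ 0.2313

0.2313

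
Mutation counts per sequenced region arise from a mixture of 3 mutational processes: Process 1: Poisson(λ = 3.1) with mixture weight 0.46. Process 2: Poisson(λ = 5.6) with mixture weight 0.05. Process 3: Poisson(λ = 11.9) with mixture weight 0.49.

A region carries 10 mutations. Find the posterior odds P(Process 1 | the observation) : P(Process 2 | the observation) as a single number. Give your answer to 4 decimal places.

0.3029

The posterior odds equal the prior odds times the likelihood ratio: (w_i/w_j)·(f_i(x)/f_j(x)).
Component likelihoods at x = 10 mutations:
  p_1 = e^(−3.1)·3.1^10/10! = 0.00101752
  p_2 = e^(−5.6)·5.6^10/10! = 0.0309078
  p_3 = e^(−11.9)·11.9^10/10! = 0.106562
Posterior odds = (w_1·p_1) / (w_2·p_2) = (0.46·0.00101752) / (0.05·0.0309078) = 0.000468057 / 0.00154539 ≈ 0.3029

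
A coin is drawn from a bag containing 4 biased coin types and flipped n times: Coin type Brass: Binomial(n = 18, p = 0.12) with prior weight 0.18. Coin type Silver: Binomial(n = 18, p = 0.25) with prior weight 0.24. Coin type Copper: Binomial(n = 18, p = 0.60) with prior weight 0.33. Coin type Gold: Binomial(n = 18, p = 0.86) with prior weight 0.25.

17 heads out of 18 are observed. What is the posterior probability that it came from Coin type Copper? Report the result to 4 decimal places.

0.0082

Apply Bayes' rule: the posterior for each component is proportional to its prior times its likelihood at x.
Binomial probabilities:
  p_Brass = C(18,17)·0.12^17·0.88^1 = 18·2.21861e-16·0.88 = 3.51428e-15
  p_Silver = C(18,17)·0.25^17·0.75^1 = 18·5.82077e-11·0.75 = 7.85803e-10
  p_Copper = C(18,17)·0.60^17·0.40^1 = 18·0.000169267·0.4 = 0.00121872
  p_Gold = C(18,17)·0.86^17·0.14^1 = 18·0.076997·0.14 = 0.194032
Multiply by the mixture weights:
  P(Z=Brass)·p_Brass = 0.18 × 3.51428e-15 = 6.3257e-16
  P(Z=Silver)·p_Silver = 0.24 × 7.85803e-10 = 1.88593e-10
  P(Z=Copper)·p_Copper = 0.33 × 0.00121872 = 0.000402177
  P(Z=Gold)·p_Gold = 0.25 × 0.194032 = 0.0485081
Denominator: 6.3257e-16 + 1.88593e-10 + 0.000402177 + 0.0485081 = 0.0489103
So the posterior for Coin type Copper is 0.000402177 / 0.0489103 ≈ 0.0082.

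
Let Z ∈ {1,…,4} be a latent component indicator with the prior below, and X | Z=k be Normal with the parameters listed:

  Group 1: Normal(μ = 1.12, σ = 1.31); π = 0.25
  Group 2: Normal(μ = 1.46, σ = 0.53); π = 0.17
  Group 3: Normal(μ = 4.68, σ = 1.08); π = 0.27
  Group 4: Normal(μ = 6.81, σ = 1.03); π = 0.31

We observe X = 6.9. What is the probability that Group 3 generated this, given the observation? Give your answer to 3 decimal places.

0.092

The responsibility of component k is P(Z=k) f_k(x) divided by Σ_j P(Z=j) f_j(x).
Normal densities:
  L_1 = (1/(1.31·√(2π)))·exp(−(6.9−1.12)²/(2·1.31²)) = 0.304536·exp(-9.73382) = 1.80425e-05
  L_2 = (1/(0.53·√(2π)))·exp(−(6.9−1.46)²/(2·0.53²)) = 0.752721·exp(-52.67640) = 9.99e-24
  L_3 = (1/(1.08·√(2π)))·exp(−(6.9−4.68)²/(2·1.08²)) = 0.369391·exp(-2.11265) = 0.0446655
  L_4 = (1/(1.03·√(2π)))·exp(−(6.9−6.81)²/(2·1.03²)) = 0.387323·exp(-0.00382) = 0.385847
Weight by the priors:
  P(Z=1)·L_1 = 0.25 × 1.80425e-05 = 4.51062e-06
  P(Z=2)·L_2 = 0.17 × 9.99e-24 = 1.6983e-24
  P(Z=3)·L_3 = 0.27 × 0.0446655 = 0.0120597
  P(Z=4)·L_4 = 0.31 × 0.385847 = 0.119613
Marginal: 4.51062e-06 + 1.6983e-24 + 0.0120597 + 0.119613 = 0.131677
Responsibility of Group 3: 0.0120597 / 0.131677 ≈ 0.092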